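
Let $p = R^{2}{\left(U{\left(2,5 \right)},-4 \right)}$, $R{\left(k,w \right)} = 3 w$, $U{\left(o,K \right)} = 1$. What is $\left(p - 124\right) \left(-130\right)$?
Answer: $-2600$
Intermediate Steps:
$p = 144$ ($p = \left(3 \left(-4\right)\right)^{2} = \left(-12\right)^{2} = 144$)
$\left(p - 124\right) \left(-130\right) = \left(144 - 124\right) \left(-130\right) = 20 \left(-130\right) = -2600$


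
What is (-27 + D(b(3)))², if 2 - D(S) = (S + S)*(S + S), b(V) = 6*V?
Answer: 1745041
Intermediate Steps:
D(S) = 2 - 4*S² (D(S) = 2 - (S + S)*(S + S) = 2 - 2*S*2*S = 2 - 4*S²)
(-27 + D(b(3)))² = (-27 + (2 - 4*(6*3)²))² = (-27 + (2 - 4*18²))² = (-27 + (2 - 4*324))² = (-27 + (2 - 1296))² = (-27 - 1294)² = (-1321)² = 1745041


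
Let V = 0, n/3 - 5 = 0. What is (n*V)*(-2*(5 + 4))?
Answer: 0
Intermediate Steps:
n = 15 (n = 15 + 3*0 = 15 + 0 = 15)
(n*V)*(-2*(5 + 4)) = (15*0)*(-2*(5 + 4)) = 0*(-2*9) = 0*(-18) = 0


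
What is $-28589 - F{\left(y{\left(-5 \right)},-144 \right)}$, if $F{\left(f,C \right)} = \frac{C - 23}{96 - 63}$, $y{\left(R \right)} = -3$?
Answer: $- \frac{943270}{33} \approx -28584.0$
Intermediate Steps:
$F{\left(f,C \right)} = - \frac{23}{33} + \frac{C}{33}$ ($F{\left(f,C \right)} = \frac{-23 + C}{33} = \left(-23 + C\right) \frac{1}{33} = - \frac{23}{33} + \frac{C}{33}$)
$-28589 - F{\left(y{\left(-5 \right)},-144 \right)} = -28589 - \left(- \frac{23}{33} + \frac{1}{33} \left(-144\right)\right) = -28589 - \left(- \frac{23}{33} - \frac{48}{11}\right) = -28589 - - \frac{167}{33} = -28589 + \frac{167}{33} = - \frac{943270}{33}$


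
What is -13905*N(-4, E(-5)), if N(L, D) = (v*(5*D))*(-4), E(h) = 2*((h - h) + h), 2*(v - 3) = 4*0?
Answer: -8343000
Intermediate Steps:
v = 3 (v = 3 + (4*0)/2 = 3 + (½)*0 = 3 + 0 = 3)
E(h) = 2*h (E(h) = 2*(0 + h) = 2*h)
N(L, D) = -60*D (N(L, D) = (3*(5*D))*(-4) = (15*D)*(-4) = -60*D)
-13905*N(-4, E(-5)) = -(-834300)*2*(-5) = -(-834300)*(-10) = -13905*600 = -8343000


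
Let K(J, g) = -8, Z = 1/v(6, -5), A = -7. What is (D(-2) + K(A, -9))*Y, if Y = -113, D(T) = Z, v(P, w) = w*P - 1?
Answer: 28137/31 ≈ 907.65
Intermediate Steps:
v(P, w) = -1 + P*w (v(P, w) = P*w - 1 = -1 + P*w)
Z = -1/31 (Z = 1/(-1 + 6*(-5)) = 1/(-1 - 30) = 1/(-31) = -1/31 ≈ -0.032258)
D(T) = -1/31
(D(-2) + K(A, -9))*Y = (-1/31 - 8)*(-113) = -249/31*(-113) = 28137/31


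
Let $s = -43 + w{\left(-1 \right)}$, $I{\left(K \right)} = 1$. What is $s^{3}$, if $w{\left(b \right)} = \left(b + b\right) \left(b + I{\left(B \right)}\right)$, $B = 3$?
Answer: $-79507$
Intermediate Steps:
$w{\left(b \right)} = 2 b \left(1 + b\right)$ ($w{\left(b \right)} = \left(b + b\right) \left(b + 1\right) = 2 b \left(1 + b\right)$)
$s = -43$ ($s = -43 + 2 \left(-1\right) \left(1 - 1\right) = -43 + 2 \left(-1\right) 0 = -43 + 0 = -43$)
$s^{3} = \left(-43\right)^{3} = -79507$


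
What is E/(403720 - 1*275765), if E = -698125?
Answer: -139625/25591 ≈ -5.4560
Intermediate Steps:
E/(403720 - 1*275765) = -698125/(403720 - 1*275765) = -698125/(403720 - 275765) = -698125/127955 = -698125*1/127955 = -139625/25591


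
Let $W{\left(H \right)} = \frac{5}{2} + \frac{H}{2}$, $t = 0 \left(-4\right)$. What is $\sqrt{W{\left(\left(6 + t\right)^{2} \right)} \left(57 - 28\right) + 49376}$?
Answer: $\frac{\sqrt{199882}}{2} \approx 223.54$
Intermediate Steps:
$t = 0$
$W{\left(H \right)} = \frac{5}{2} + \frac{H}{2}$ ($W{\left(H \right)} = 5 \cdot \frac{1}{2} + H \frac{1}{2} = \frac{5}{2} + \frac{H}{2}$)
$\sqrt{W{\left(\left(6 + t\right)^{2} \right)} \left(57 - 28\right) + 49376} = \sqrt{\left(\frac{5}{2} + \frac{\left(6 + 0\right)^{2}}{2}\right) \left(57 - 28\right) + 49376} = \sqrt{\left(\frac{5}{2} + \frac{6^{2}}{2}\right) 29 + 49376} = \sqrt{\left(\frac{5}{2} + \frac{1}{2} \cdot 36\right) 29 + 49376} = \sqrt{\left(\frac{5}{2} + 18\right) 29 + 49376} = \sqrt{\frac{41}{2} \cdot 29 + 49376} = \sqrt{\frac{1189}{2} + 49376} = \sqrt{\frac{99941}{2}} = \frac{\sqrt{199882}}{2}$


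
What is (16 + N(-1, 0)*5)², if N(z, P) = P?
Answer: 256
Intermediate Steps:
(16 + N(-1, 0)*5)² = (16 + 0*5)² = (16 + 0)² = 16² = 256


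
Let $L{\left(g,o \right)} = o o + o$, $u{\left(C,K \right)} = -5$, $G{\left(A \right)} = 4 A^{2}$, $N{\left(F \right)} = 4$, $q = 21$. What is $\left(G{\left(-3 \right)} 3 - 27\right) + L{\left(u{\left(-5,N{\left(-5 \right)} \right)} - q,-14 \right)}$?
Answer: $263$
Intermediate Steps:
$L{\left(g,o \right)} = o + o^{2}$ ($L{\left(g,o \right)} = o^{2} + o = o + o^{2}$)
$\left(G{\left(-3 \right)} 3 - 27\right) + L{\left(u{\left(-5,N{\left(-5 \right)} \right)} - q,-14 \right)} = \left(4 \left(-3\right)^{2} \cdot 3 - 27\right) - 14 \left(1 - 14\right) = \left(4 \cdot 9 \cdot 3 - 27\right) - -182 = \left(36 \cdot 3 - 27\right) + 182 = \left(108 - 27\right) + 182 = 81 + 182 = 263$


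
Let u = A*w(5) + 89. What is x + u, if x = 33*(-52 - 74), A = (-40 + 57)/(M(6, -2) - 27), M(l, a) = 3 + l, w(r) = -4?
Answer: -36587/9 ≈ -4065.2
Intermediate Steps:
A = -17/18 (A = (-40 + 57)/((3 + 6) - 27) = 17/(9 - 27) = 17/(-18) = 17*(-1/18) = -17/18 ≈ -0.94444)
u = 835/9 (u = -17/18*(-4) + 89 = 34/9 + 89 = 835/9 ≈ 92.778)
x = -4158 (x = 33*(-126) = -4158)
x + u = -4158 + 835/9 = -36587/9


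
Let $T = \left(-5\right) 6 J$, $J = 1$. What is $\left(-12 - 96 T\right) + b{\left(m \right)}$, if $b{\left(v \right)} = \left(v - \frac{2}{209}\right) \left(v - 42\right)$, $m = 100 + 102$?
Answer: $\frac{7353972}{209} \approx 35187.0$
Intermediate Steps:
$T = -30$ ($T = \left(-5\right) 6 \cdot 1 = \left(-30\right) 1 = -30$)
$m = 202$
$b{\left(v \right)} = \left(-42 + v\right) \left(- \frac{2}{209} + v\right)$ ($b{\left(v \right)} = \left(v - \frac{2}{209}\right) \left(-42 + v\right) = \left(- \frac{2}{209} + v\right) \left(-42 + v\right) = \left(-42 + v\right) \left(- \frac{2}{209} + v\right)$)
$\left(-12 - 96 T\right) + b{\left(m \right)} = \left(-12 - -2880\right) + \left(\frac{84}{209} + 202^{2} - \frac{1773560}{209}\right) = \left(-12 + 2880\right) + \left(\frac{84}{209} + 40804 - \frac{1773560}{209}\right) = 2868 + \frac{6754560}{209} = \frac{7353972}{209}$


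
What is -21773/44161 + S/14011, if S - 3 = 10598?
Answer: 163089258/618739771 ≈ 0.26358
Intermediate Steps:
S = 10601 (S = 3 + 10598 = 10601)
-21773/44161 + S/14011 = -21773/44161 + 10601/14011 = 163089258/618739771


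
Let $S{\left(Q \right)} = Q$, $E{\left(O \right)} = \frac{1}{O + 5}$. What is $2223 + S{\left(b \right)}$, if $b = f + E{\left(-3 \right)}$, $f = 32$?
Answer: $\frac{4511}{2} \approx 2255.5$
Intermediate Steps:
$E{\left(O \right)} = \frac{1}{5 + O}$
$b = \frac{65}{2}$ ($b = 32 + \frac{1}{5 - 3} = 32 + \frac{1}{2} = \frac{65}{2} \approx 32.5$)
$2223 + S{\left(b \right)} = 2223 + \frac{65}{2} = \frac{4511}{2}$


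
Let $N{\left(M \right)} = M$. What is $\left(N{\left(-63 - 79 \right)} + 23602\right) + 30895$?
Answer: $54355$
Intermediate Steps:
$\left(N{\left(-63 - 79 \right)} + 23602\right) + 30895 = \left(\left(-63 - 79\right) + 23602\right) + 30895 = \left(-142 + 23602\right) + 30895 = 23460 + 30895 = 54355$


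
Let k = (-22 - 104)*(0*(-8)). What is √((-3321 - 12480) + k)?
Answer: I*√15801 ≈ 125.7*I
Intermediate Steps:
k = 0 (k = -126*0 = 0)
√((-3321 - 12480) + k) = √((-3321 - 12480) + 0) = √(-15801 + 0) = √(-15801) = I*√15801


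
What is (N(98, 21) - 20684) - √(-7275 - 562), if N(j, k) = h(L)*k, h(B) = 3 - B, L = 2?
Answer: -20663 - I*√7837 ≈ -20663.0 - 88.527*I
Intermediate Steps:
N(j, k) = k (N(j, k) = (3 - 1*2)*k = (3 - 2)*k = 1*k = k)
(N(98, 21) - 20684) - √(-7275 - 562) = (21 - 20684) - √(-7275 - 562) = -20663 - √(-7837) = -20663 - I*√7837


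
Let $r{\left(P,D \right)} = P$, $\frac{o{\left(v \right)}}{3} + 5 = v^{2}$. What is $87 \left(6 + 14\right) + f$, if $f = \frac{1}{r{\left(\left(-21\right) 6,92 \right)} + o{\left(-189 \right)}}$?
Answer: $\frac{186218281}{107022} \approx 1740.0$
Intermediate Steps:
$o{\left(v \right)} = -15 + 3 v^{2}$
$f = \frac{1}{107022}$ ($f = \frac{1}{\left(-21\right) 6 - \left(15 - 3 \left(-189\right)^{2}\right)} = \frac{1}{-126 + \left(-15 + 3 \cdot 35721\right)} = \frac{1}{-126 + \left(-15 + 107163\right)} = \frac{1}{-126 + 107148} = \frac{1}{107022} \approx 9.3439 \cdot 10^{-6}$)
$87 \left(6 + 14\right) + f = 87 \left(6 + 14\right) + \frac{1}{107022} = 87 \cdot 20 + \frac{1}{107022} = 1740 + \frac{1}{107022} = \frac{186218281}{107022}$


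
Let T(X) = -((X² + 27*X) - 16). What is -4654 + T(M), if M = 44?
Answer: -7762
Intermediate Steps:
T(X) = 16 - X² - 27*X (T(X) = -(-16 + X² + 27*X) = 16 - X² - 27*X)
-4654 + T(M) = -4654 + (16 - 1*44² - 27*44) = -4654 + (16 - 1*1936 - 1188) = -4654 + (16 - 1936 - 1188) = -4654 - 3108 = -7762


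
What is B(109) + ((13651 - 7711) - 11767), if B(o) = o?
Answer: -5718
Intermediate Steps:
B(109) + ((13651 - 7711) - 11767) = 109 + ((13651 - 7711) - 11767) = 109 + (5940 - 11767) = 109 - 5827 = -5718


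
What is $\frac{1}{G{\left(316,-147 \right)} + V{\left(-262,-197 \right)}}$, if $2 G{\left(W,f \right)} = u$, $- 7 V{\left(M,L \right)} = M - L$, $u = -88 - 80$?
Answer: $- \frac{7}{523} \approx -0.013384$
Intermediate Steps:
$u = -168$ ($u = -88 - 80 = -168$)
$V{\left(M,L \right)} = - \frac{M}{7} + \frac{L}{7}$ ($V{\left(M,L \right)} = - \frac{M - L}{7} = - \frac{M}{7} + \frac{L}{7}$)
$G{\left(W,f \right)} = -84$ ($G{\left(W,f \right)} = \frac{1}{2} \left(-168\right) = -84$)
$\frac{1}{G{\left(316,-147 \right)} + V{\left(-262,-197 \right)}} = \frac{1}{-84 + \left(\left(- \frac{1}{7}\right) \left(-262\right) + \frac{1}{7} \left(-197\right)\right)} = \frac{1}{-84 + \left(\frac{262}{7} - \frac{197}{7}\right)} = \frac{1}{-84 + \frac{65}{7}} = \frac{1}{- \frac{523}{7}} = - \frac{7}{523}$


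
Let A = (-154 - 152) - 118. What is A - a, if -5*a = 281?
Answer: -1839/5 ≈ -367.80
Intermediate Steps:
a = -281/5 (a = -⅕*281 = -281/5 ≈ -56.200)
A = -424 (A = -306 - 118 = -424)
A - a = -424 - 1*(-281/5) = -424 + 281/5 = -1839/5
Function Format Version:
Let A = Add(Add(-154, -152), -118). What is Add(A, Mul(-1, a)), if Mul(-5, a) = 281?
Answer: Rational(-1839, 5) ≈ -367.80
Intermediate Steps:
a = Rational(-281, 5) (a = Mul(Rational(-1, 5), 281) = Rational(-281, 5) ≈ -56.200)
A = -424 (A = Add(-306, -118) = -424)
Add(A, Mul(-1, a)) = Add(-424, Mul(-1, Rational(-281, 5))) = Add(-424, Rational(281, 5)) = Rational(-1839, 5)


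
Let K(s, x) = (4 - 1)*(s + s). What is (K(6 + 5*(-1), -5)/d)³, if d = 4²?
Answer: 27/512 ≈ 0.052734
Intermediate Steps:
K(s, x) = 6*s (K(s, x) = 3*(2*s) = 6*s)
d = 16
(K(6 + 5*(-1), -5)/d)³ = ((6*(6 + 5*(-1)))/16)³ = ((6*(6 - 5))*(1/16))³ = ((6*1)*(1/16))³ = (6*(1/16))³ = (3/8)³ = 27/512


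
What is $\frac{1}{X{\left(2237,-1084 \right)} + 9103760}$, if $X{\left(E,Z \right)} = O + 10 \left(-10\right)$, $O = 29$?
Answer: $\frac{1}{9103689} \approx 1.0985 \cdot 10^{-7}$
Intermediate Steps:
$X{\left(E,Z \right)} = -71$ ($X{\left(E,Z \right)} = 29 + 10 \left(-10\right) = 29 - 100 = -71$)
$\frac{1}{X{\left(2237,-1084 \right)} + 9103760} = \frac{1}{-71 + 9103760} = \frac{1}{9103689}$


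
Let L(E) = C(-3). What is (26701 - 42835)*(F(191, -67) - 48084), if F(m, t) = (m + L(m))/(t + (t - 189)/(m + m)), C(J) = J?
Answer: 213353821776/275 ≈ 7.7583e+8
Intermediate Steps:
L(E) = -3
F(m, t) = (-3 + m)/(t + (-189 + t)/(2*m)) (F(m, t) = (m - 3)/(t + (t - 189)/(m + m)) = (-3 + m)/(t + (-189 + t)/((2*m))) = (-3 + m)/(t + (-189 + t)*(1/(2*m))) = (-3 + m)/(t + (-189 + t)/(2*m)))
(26701 - 42835)*(F(191, -67) - 48084) = (26701 - 42835)*(2*191*(-3 + 191)/(-189 - 67 + 2*191*(-67)) - 48084) = -16134*(2*191*188/(-189 - 67 - 25594) - 48084) = -16134*(2*191*188/(-25850) - 48084) = -16134*(2*191*(-1/25850)*188 - 48084) = -16134*(-764/275 - 48084) = -16134*(-13223864/275) = 213353821776/275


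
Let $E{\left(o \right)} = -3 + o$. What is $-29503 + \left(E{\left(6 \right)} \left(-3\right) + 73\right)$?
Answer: $-29439$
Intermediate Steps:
$-29503 + \left(E{\left(6 \right)} \left(-3\right) + 73\right) = -29503 + \left(\left(-3 + 6\right) \left(-3\right) + 73\right) = -29503 + \left(3 \left(-3\right) + 73\right) = -29503 + \left(-9 + 73\right) = -29503 + 64 = -29439$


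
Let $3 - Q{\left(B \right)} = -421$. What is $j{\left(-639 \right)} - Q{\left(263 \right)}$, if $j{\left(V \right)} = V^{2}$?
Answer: $407897$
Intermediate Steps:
$Q{\left(B \right)} = 424$ ($Q{\left(B \right)} = 3 - -421 = 3 + 421 = 424$)
$j{\left(-639 \right)} - Q{\left(263 \right)} = \left(-639\right)^{2} - 424 = 408321 - 424 = 407897$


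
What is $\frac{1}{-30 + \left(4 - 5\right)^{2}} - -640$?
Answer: $\frac{18559}{29} \approx 639.97$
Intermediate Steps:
$\frac{1}{-30 + \left(4 - 5\right)^{2}} - -640 = \frac{1}{-30 + \left(-1\right)^{2}} + 640 = \frac{1}{-30 + 1} + 640 = \frac{1}{-29} + 640 = - \frac{1}{29} + 640 = \frac{18559}{29}$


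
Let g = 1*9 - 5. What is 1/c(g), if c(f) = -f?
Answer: -¼ ≈ -0.25000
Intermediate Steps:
g = 4 (g = 9 - 5 = 4)
1/c(g) = 1/(-1*4) = 1/(-4) = -¼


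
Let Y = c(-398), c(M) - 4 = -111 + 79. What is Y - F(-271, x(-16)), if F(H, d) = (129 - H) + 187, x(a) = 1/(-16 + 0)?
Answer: -615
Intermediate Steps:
c(M) = -28 (c(M) = 4 + (-111 + 79) = 4 - 32 = -28)
Y = -28
x(a) = -1/16 (x(a) = 1/(-16) = -1/16)
F(H, d) = 316 - H
Y - F(-271, x(-16)) = -28 - (316 - 1*(-271)) = -28 - (316 + 271) = -28 - 1*587 = -28 - 587 = -615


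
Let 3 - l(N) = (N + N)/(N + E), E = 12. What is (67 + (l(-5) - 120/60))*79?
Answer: 38394/7 ≈ 5484.9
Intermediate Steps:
l(N) = 3 - 2*N/(12 + N) (l(N) = 3 - (N + N)/(N + 12) = 3 - 2*N/(12 + N))
(67 + (l(-5) - 120/60))*79 = (67 + ((36 - 5)/(12 - 5) - 120/60))*79 = (67 + (31/7 - 120/60))*79 = (67 + ((⅐)*31 - 1*2))*79 = (67 + (31/7 - 2))*79 = (67 + 17/7)*79 = (486/7)*79 = 38394/7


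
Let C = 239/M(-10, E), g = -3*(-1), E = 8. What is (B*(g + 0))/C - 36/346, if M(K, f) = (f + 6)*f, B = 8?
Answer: 460722/41347 ≈ 11.143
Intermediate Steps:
g = 3
M(K, f) = f*(6 + f) (M(K, f) = (6 + f)*f = f*(6 + f))
C = 239/112 (C = 239/((8*(6 + 8))) = 239/((8*14)) = 239/112 ≈ 2.1339)
(B*(g + 0))/C - 36/346 = (8*(3 + 0))/(239/112) - 36/346 = (8*3)*(112/239) - 36*1/346 = 24*(112/239) - 18/173 = 2688/239 - 18/173 = 460722/41347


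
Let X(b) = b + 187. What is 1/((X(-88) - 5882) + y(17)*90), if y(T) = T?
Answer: -1/4253 ≈ -0.00023513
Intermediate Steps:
X(b) = 187 + b
1/((X(-88) - 5882) + y(17)*90) = 1/(((187 - 88) - 5882) + 17*90) = 1/((99 - 5882) + 1530) = 1/(-5783 + 1530) = 1/(-4253) = -1/4253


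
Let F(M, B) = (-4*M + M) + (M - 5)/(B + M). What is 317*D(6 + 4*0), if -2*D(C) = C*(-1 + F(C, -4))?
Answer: 35187/2 ≈ 17594.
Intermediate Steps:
F(M, B) = -3*M + (-5 + M)/(B + M)
D(C) = -C*(-1 + (-5 - 3*C**2 + 13*C)/(-4 + C))/2 (D(C) = -C*(-1 + (-5 + C - 3*C**2 - 3*(-4)*C)/(-4 + C))/2 = -C*(-1 + (-5 + C - 3*C**2 + 12*C)/(-4 + C))/2 = -C*(-1 + (-5 - 3*C**2 + 13*C)/(-4 + C))/2)
317*D(6 + 4*0) = 317*((6 + 4*0)*(1 - 12*(6 + 4*0) + 3*(6 + 4*0)**2)/(2*(-4 + (6 + 4*0)))) = 317*((6 + 0)*(1 - 12*(6 + 0) + 3*(6 + 0)**2)/(2*(-4 + (6 + 0)))) = 317*((1/2)*6*(1 - 12*6 + 3*6**2)/(-4 + 6)) = 317*((1/2)*6*(1 - 72 + 3*36)/2) = 317*((1/2)*6*(1/2)*(1 - 72 + 108)) = 317*((1/2)*6*(1/2)*37) = 317*(111/2) = 35187/2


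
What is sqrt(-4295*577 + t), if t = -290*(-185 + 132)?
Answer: I*sqrt(2462845) ≈ 1569.3*I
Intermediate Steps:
t = 15370 (t = -290*(-53) = 15370)
sqrt(-4295*577 + t) = sqrt(-4295*577 + 15370) = sqrt(-2478215 + 15370) = sqrt(-2462845) = I*sqrt(2462845)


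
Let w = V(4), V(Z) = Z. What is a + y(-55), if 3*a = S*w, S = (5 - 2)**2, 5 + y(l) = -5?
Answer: 2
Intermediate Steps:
y(l) = -10 (y(l) = -5 - 5 = -10)
w = 4
S = 9 (S = 3**2 = 9)
a = 12 (a = (9*4)/3 = (1/3)*36 = 12)
a + y(-55) = 12 - 10 = 2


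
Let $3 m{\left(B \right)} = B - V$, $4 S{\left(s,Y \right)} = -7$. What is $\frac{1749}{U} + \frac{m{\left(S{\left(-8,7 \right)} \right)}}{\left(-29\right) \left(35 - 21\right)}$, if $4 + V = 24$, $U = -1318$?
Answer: $- \frac{48313}{36904} \approx -1.3092$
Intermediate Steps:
$V = 20$ ($V = -4 + 24 = 20$)
$S{\left(s,Y \right)} = - \frac{7}{4}$ ($S{\left(s,Y \right)} = \frac{1}{4} \left(-7\right) = - \frac{7}{4}$)
$m{\left(B \right)} = - \frac{20}{3} + \frac{B}{3}$ ($m{\left(B \right)} = \frac{B - 20}{3} = \frac{-20 + B}{3} = - \frac{20}{3} + \frac{B}{3}$)
$\frac{1749}{U} + \frac{m{\left(S{\left(-8,7 \right)} \right)}}{\left(-29\right) \left(35 - 21\right)} = \frac{1749}{-1318} + \frac{- \frac{20}{3} + \frac{1}{3} \left(- \frac{7}{4}\right)}{\left(-29\right) \left(35 - 21\right)} = 1749 \left(- \frac{1}{1318}\right) + \frac{- \frac{20}{3} - \frac{7}{12}}{\left(-29\right) 14} = - \frac{1749}{1318} - \frac{29}{4 \left(-406\right)} = - \frac{1749}{1318} - - \frac{1}{56} = - \frac{1749}{1318} + \frac{1}{56} = - \frac{48313}{36904}$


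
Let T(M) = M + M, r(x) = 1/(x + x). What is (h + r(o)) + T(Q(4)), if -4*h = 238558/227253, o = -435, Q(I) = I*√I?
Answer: 172847119/10983895 ≈ 15.736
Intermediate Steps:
Q(I) = I^(3/2)
r(x) = 1/(2*x)
h = -119279/454506 (h = -119279/(2*227253) = -¼*238558/227253 = -119279/454506 ≈ -0.26244)
T(M) = 2*M
(h + r(o)) + T(Q(4)) = (-119279/454506 + (½)/(-435)) + 2*4^(3/2) = (-119279/454506 + (½)*(-1/435)) + 2*8 = (-119279/454506 - 1/870) + 16 = -2895201/10983895 + 16 = 172847119/10983895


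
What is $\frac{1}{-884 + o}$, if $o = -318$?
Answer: $- \frac{1}{1202} \approx -0.00083195$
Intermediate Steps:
$\frac{1}{-884 + o} = \frac{1}{-884 - 318} = \frac{1}{-1202} = - \frac{1}{1202}$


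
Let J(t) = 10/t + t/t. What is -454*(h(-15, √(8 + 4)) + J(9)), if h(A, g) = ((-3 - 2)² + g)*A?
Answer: 1523624/9 + 13620*√3 ≈ 1.9288e+5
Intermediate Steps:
h(A, g) = A*(25 + g) (h(A, g) = ((-5)² + g)*A = (25 + g)*A = A*(25 + g))
J(t) = 1 + 10/t (J(t) = 10/t + 1 = 1 + 10/t)
-454*(h(-15, √(8 + 4)) + J(9)) = -454*(-15*(25 + √(8 + 4)) + (10 + 9)/9) = -454*(-15*(25 + √12) + (⅑)*19) = -454*(-15*(25 + 2*√3) + 19/9) = -454*((-375 - 30*√3) + 19/9) = -454*(-3356/9 - 30*√3) = 1523624/9 + 13620*√3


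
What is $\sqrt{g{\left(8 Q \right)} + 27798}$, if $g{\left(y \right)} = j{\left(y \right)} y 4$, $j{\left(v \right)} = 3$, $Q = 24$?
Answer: $\sqrt{30102} \approx 173.5$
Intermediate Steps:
$g{\left(y \right)} = 12 y$ ($g{\left(y \right)} = 3 y 4 = 12 y$)
$\sqrt{g{\left(8 Q \right)} + 27798} = \sqrt{12 \cdot 8 \cdot 24 + 27798} = \sqrt{12 \cdot 192 + 27798} = \sqrt{2304 + 27798} = \sqrt{30102}$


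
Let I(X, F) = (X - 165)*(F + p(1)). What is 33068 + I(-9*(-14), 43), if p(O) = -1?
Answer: 31430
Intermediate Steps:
I(X, F) = (-1 + F)*(-165 + X) (I(X, F) = (X - 165)*(F - 1) = (-165 + X)*(-1 + F) = (-1 + F)*(-165 + X))
33068 + I(-9*(-14), 43) = 33068 + (165 - (-9)*(-14) - 165*43 + 43*(-9*(-14))) = 33068 + (165 - 1*126 - 7095 + 43*126) = 33068 + (165 - 126 - 7095 + 5418) = 33068 - 1638 = 31430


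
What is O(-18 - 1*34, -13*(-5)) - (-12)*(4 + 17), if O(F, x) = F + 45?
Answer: 245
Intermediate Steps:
O(F, x) = 45 + F
O(-18 - 1*34, -13*(-5)) - (-12)*(4 + 17) = (45 + (-18 - 1*34)) - (-12)*(4 + 17) = (45 + (-18 - 34)) - (-12)*21 = (45 - 52) - 1*(-252) = -7 + 252 = 245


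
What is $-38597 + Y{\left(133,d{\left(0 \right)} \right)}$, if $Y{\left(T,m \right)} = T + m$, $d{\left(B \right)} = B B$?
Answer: $-38464$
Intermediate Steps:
$d{\left(B \right)} = B^{2}$
$-38597 + Y{\left(133,d{\left(0 \right)} \right)} = -38597 + \left(133 + 0^{2}\right) = -38597 + \left(133 + 0\right) = -38597 + 133 = -38464$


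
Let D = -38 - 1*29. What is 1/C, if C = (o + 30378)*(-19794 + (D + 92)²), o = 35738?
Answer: -1/1267377604 ≈ -7.8903e-10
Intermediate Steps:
D = -67 (D = -38 - 29 = -67)
C = -1267377604 (C = (35738 + 30378)*(-19794 + (-67 + 92)²) = 66116*(-19794 + 25²) = 66116*(-19794 + 625) = 66116*(-19169) = -1267377604)
1/C = 1/(-1267377604) = -1/1267377604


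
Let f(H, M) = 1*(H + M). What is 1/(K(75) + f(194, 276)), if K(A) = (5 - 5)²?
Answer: 1/470 ≈ 0.0021277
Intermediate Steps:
f(H, M) = H + M
K(A) = 0 (K(A) = 0² = 0)
1/(K(75) + f(194, 276)) = 1/(0 + (194 + 276)) = 1/(0 + 470) = 1/470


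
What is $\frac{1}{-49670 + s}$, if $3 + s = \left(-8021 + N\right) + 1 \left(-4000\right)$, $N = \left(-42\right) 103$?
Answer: $- \frac{1}{66020} \approx -1.5147 \cdot 10^{-5}$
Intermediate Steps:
$N = -4326$
$s = -16350$ ($s = -3 + \left(\left(-8021 - 4326\right) + 1 \left(-4000\right)\right) = -3 - 16347 = -16350$)
$\frac{1}{-49670 + s} = \frac{1}{-49670 - 16350} = \frac{1}{-66020} = - \frac{1}{66020}$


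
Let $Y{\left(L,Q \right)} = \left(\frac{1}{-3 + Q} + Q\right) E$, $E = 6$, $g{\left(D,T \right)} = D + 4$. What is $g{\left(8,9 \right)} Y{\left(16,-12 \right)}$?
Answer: $- \frac{4344}{5} \approx -868.8$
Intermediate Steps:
$g{\left(D,T \right)} = 4 + D$
$Y{\left(L,Q \right)} = 6 Q + \frac{6}{-3 + Q}$ ($Y{\left(L,Q \right)} = \left(\frac{1}{-3 + Q} + Q\right) 6 = \left(Q + \frac{1}{-3 + Q}\right) 6 = 6 Q + \frac{6}{-3 + Q}$)
$g{\left(8,9 \right)} Y{\left(16,-12 \right)} = \left(4 + 8\right) \frac{6 \left(1 + \left(-12\right)^{2} - -36\right)}{-3 - 12} = 12 \frac{6 \left(1 + 144 + 36\right)}{-15} = 12 \cdot 6 \left(- \frac{1}{15}\right) 181 = 12 \left(- \frac{362}{5}\right) = - \frac{4344}{5}$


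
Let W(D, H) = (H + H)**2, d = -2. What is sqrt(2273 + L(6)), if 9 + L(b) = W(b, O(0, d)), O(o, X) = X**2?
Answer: 2*sqrt(582) ≈ 48.249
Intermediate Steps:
W(D, H) = 4*H**2 (W(D, H) = (2*H)**2 = 4*H**2)
L(b) = 55 (L(b) = -9 + 4*((-2)**2)**2 = -9 + 4*4**2 = -9 + 4*16 = -9 + 64 = 55)
sqrt(2273 + L(6)) = sqrt(2273 + 55) = sqrt(2328) = 2*sqrt(582)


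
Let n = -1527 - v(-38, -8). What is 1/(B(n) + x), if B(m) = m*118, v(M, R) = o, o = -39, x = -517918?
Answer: -1/693502 ≈ -1.4420e-6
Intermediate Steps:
v(M, R) = -39
n = -1488 (n = -1527 - 1*(-39) = -1527 + 39 = -1488)
B(m) = 118*m
1/(B(n) + x) = 1/(118*(-1488) - 517918) = 1/(-175584 - 517918) = 1/(-693502) = -1/693502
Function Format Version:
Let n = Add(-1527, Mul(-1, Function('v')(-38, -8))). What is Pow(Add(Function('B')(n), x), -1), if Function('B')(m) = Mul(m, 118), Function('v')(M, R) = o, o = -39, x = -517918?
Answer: Rational(-1, 693502) ≈ -1.4420e-6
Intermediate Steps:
Function('v')(M, R) = -39
n = -1488 (n = Add(-1527, Mul(-1, -39)) = Add(-1527, 39) = -1488)
Function('B')(m) = Mul(118, m)
Pow(Add(Function('B')(n), x), -1) = Pow(Add(Mul(118, -1488), -517918), -1) = Pow(Add(-175584, -517918), -1) = Pow(-693502, -1) = Rational(-1, 693502)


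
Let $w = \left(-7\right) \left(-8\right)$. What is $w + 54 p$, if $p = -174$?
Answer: $-9340$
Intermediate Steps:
$w = 56$
$w + 54 p = 56 + 54 \left(-174\right) = 56 - 9396 = -9340$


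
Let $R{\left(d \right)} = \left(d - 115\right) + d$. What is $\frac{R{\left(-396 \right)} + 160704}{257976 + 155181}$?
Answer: $\frac{159797}{413157} \approx 0.38677$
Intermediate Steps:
$R{\left(d \right)} = -115 + 2 d$ ($R{\left(d \right)} = \left(-115 + d\right) + d = -115 + 2 d$)
$\frac{R{\left(-396 \right)} + 160704}{257976 + 155181} = \frac{\left(-115 + 2 \left(-396\right)\right) + 160704}{257976 + 155181} = \frac{\left(-115 - 792\right) + 160704}{413157} = \left(-907 + 160704\right) \frac{1}{413157} = 159797 \cdot \frac{1}{413157} = \frac{159797}{413157}$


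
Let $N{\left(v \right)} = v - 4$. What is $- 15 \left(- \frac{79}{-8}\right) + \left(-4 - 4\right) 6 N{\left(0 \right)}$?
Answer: $\frac{351}{8} \approx 43.875$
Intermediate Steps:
$N{\left(v \right)} = -4 + v$
$- 15 \left(- \frac{79}{-8}\right) + \left(-4 - 4\right) 6 N{\left(0 \right)} = - 15 \left(- \frac{79}{-8}\right) + \left(-4 - 4\right) 6 \left(-4 + 0\right) = - 15 \left(\left(-79\right) \left(- \frac{1}{8}\right)\right) + \left(-8\right) 6 \left(-4\right) = \left(-15\right) \frac{79}{8} - -192 = - \frac{1185}{8} + 192 = \frac{351}{8}$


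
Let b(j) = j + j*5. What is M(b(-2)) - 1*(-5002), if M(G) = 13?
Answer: 5015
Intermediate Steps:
b(j) = 6*j (b(j) = j + 5*j = 6*j)
M(b(-2)) - 1*(-5002) = 13 - 1*(-5002) = 13 + 5002 = 5015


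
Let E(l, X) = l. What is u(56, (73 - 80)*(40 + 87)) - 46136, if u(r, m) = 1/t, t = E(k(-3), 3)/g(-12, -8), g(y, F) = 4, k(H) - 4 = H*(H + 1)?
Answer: -230678/5 ≈ -46136.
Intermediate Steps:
k(H) = 4 + H*(1 + H) (k(H) = 4 + H*(H + 1) = 4 + H*(1 + H))
t = 5/2 (t = (4 - 3 + (-3)**2)/4 = (4 - 3 + 9)*(1/4) = 10*(1/4) = 5/2 ≈ 2.5000)
u(r, m) = 2/5 (u(r, m) = 1/(5/2) = 2/5)
u(56, (73 - 80)*(40 + 87)) - 46136 = 2/5 - 46136 = -230678/5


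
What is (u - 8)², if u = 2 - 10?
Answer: 256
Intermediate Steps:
u = -8
(u - 8)² = (-8 - 8)² = (-16)² = 256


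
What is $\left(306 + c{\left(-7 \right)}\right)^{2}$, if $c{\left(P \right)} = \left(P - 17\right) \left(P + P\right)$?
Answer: $412164$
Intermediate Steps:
$c{\left(P \right)} = 2 P \left(-17 + P\right)$ ($c{\left(P \right)} = \left(-17 + P\right) 2 P = 2 P \left(-17 + P\right)$)
$\left(306 + c{\left(-7 \right)}\right)^{2} = \left(306 + 2 \left(-7\right) \left(-17 - 7\right)\right)^{2} = \left(306 + 2 \left(-7\right) \left(-24\right)\right)^{2} = \left(306 + 336\right)^{2} = 642^{2} = 412164$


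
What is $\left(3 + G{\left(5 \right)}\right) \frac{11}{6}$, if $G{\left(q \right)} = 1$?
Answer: $\frac{22}{3} \approx 7.3333$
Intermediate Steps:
$\left(3 + G{\left(5 \right)}\right) \frac{11}{6} = \left(3 + 1\right) \frac{11}{6} = 4 \cdot 11 \cdot \frac{1}{6} = 4 \cdot \frac{11}{6} = \frac{22}{3}$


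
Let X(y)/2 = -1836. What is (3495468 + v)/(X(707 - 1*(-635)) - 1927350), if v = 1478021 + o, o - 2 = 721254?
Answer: -5694745/1931022 ≈ -2.9491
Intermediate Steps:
X(y) = -3672 (X(y) = 2*(-1836) = -3672)
o = 721256 (o = 2 + 721254 = 721256)
v = 2199277 (v = 1478021 + 721256 = 2199277)
(3495468 + v)/(X(707 - 1*(-635)) - 1927350) = (3495468 + 2199277)/(-3672 - 1927350) = 5694745/(-1931022) = 5694745*(-1/1931022) = -5694745/1931022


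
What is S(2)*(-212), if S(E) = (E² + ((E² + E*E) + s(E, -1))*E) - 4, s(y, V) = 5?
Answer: -5512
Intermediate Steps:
S(E) = -4 + E² + E*(5 + 2*E²) (S(E) = (E² + ((E² + E*E) + 5)*E) - 4 = (E² + ((E² + E²) + 5)*E) - 4 = (E² + (2*E² + 5)*E) - 4 = (E² + (5 + 2*E²)*E) - 4 = (E² + E*(5 + 2*E²)) - 4 = -4 + E² + E*(5 + 2*E²))
S(2)*(-212) = (-4 + 2² + 2*2³ + 5*2)*(-212) = (-4 + 4 + 2*8 + 10)*(-212) = (-4 + 4 + 16 + 10)*(-212) = 26*(-212) = -5512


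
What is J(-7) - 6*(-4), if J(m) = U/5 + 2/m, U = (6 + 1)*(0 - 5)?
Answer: 117/7 ≈ 16.714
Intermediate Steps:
U = -35 (U = 7*(-5) = -35)
J(m) = -7 + 2/m (J(m) = -35/5 + 2/m = -35*1/5 + 2/m = -7 + 2/m)
J(-7) - 6*(-4) = (-7 + 2/(-7)) - 6*(-4) = (-7 + 2*(-1/7)) + 24 = (-7 - 2/7) + 24 = -51/7 + 24 = 117/7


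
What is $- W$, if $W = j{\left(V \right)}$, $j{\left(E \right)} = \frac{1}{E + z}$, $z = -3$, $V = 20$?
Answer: $- \frac{1}{17} \approx -0.058824$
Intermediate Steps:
$j{\left(E \right)} = \frac{1}{-3 + E}$ ($j{\left(E \right)} = \frac{1}{E - 3} = \frac{1}{-3 + E}$)
$W = \frac{1}{17}$ ($W = \frac{1}{-3 + 20} = \frac{1}{17} \approx 0.058824$)
$- W = \left(-1\right) \frac{1}{17} = - \frac{1}{17}$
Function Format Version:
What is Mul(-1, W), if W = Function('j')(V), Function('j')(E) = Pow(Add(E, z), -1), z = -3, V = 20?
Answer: Rational(-1, 17) ≈ -0.058824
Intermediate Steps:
Function('j')(E) = Pow(Add(-3, E), -1) (Function('j')(E) = Pow(Add(E, -3), -1) = Pow(Add(-3, E), -1))
W = Rational(1, 17) (W = Pow(Add(-3, 20), -1) = Pow(17, -1) = Rational(1, 17) ≈ 0.058824)
Mul(-1, W) = Mul(-1, Rational(1, 17)) = Rational(-1, 17)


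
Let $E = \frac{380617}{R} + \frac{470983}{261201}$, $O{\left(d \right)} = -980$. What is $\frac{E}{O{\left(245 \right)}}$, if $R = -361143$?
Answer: $- \frac{5889556046}{7703691207345} \approx -0.00076451$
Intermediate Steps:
$E = \frac{23558224184}{31443637581}$ ($E = \frac{380617}{-361143} + \frac{470983}{261201} = 380617 \left(- \frac{1}{361143}\right) + 470983 \cdot \frac{1}{261201} = - \frac{380617}{361143} + \frac{470983}{261201} = \frac{23558224184}{31443637581} \approx 0.74922$)
$\frac{E}{O{\left(245 \right)}} = \frac{23558224184}{31443637581 \left(-980\right)} = \frac{23558224184}{31443637581} \left(- \frac{1}{980}\right) = - \frac{5889556046}{7703691207345}$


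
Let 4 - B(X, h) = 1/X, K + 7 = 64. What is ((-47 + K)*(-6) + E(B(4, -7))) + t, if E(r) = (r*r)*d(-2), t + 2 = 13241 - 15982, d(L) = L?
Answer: -22649/8 ≈ -2831.1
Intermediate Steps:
K = 57 (K = -7 + 64 = 57)
t = -2743 (t = -2 + (13241 - 15982) = -2 - 2741 = -2743)
B(X, h) = 4 - 1/X
E(r) = -2*r² (E(r) = (r*r)*(-2) = r²*(-2) = -2*r²)
((-47 + K)*(-6) + E(B(4, -7))) + t = ((-47 + 57)*(-6) - 2*(4 - 1/4)²) - 2743 = (10*(-6) - 2*(4 - 1*¼)²) - 2743 = (-60 - 2*(4 - ¼)²) - 2743 = (-60 - 2*(15/4)²) - 2743 = (-60 - 2*225/16) - 2743 = (-60 - 225/8) - 2743 = -705/8 - 2743 = -22649/8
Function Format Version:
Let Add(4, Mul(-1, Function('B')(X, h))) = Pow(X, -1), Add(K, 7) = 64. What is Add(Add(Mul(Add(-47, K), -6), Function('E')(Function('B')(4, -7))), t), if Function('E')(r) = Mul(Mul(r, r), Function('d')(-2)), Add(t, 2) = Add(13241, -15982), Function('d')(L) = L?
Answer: Rational(-22649, 8) ≈ -2831.1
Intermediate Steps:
K = 57 (K = Add(-7, 64) = 57)
t = -2743 (t = Add(-2, Add(13241, -15982)) = Add(-2, -2741) = -2743)
Function('B')(X, h) = Add(4, Mul(-1, Pow(X, -1)))
Function('E')(r) = Mul(-2, Pow(r, 2)) (Function('E')(r) = Mul(Mul(r, r), -2) = Mul(Pow(r, 2), -2) = Mul(-2, Pow(r, 2)))
Add(Add(Mul(Add(-47, K), -6), Function('E')(Function('B')(4, -7))), t) = Add(Add(Mul(Add(-47, 57), -6), Mul(-2, Pow(Add(4, Mul(-1, Pow(4, -1))), 2))), -2743) = Add(Add(Mul(10, -6), Mul(-2, Pow(Add(4, Mul(-1, Rational(1, 4))), 2))), -2743) = Add(Add(-60, Mul(-2, Pow(Add(4, Rational(-1, 4)), 2))), -2743) = Add(Add(-60, Mul(-2, Pow(Rational(15, 4), 2))), -2743) = Add(Add(-60, Mul(-2, Rational(225, 16))), -2743) = Add(Add(-60, Rational(-225, 8)), -2743) = Add(Rational(-705, 8), -2743) = Rational(-22649, 8)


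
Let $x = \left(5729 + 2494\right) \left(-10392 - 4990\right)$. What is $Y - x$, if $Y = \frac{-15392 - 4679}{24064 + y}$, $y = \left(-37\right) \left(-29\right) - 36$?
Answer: $\frac{3174929734715}{25101} \approx 1.2649 \cdot 10^{8}$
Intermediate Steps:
$y = 1037$ ($y = 1073 - 36 = 1037$)
$x = -126486186$ ($x = 8223 \left(-15382\right) = -126486186$)
$Y = - \frac{20071}{25101}$ ($Y = \frac{-15392 - 4679}{24064 + 1037} = - \frac{20071}{25101} \approx -0.79961$)
$Y - x = - \frac{20071}{25101} - -126486186 = - \frac{20071}{25101} + 126486186 = \frac{3174929734715}{25101}$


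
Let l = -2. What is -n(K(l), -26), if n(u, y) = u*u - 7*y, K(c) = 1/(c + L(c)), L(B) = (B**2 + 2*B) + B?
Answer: -2913/16 ≈ -182.06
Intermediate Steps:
L(B) = B**2 + 3*B
K(c) = 1/(c + c*(3 + c))
n(u, y) = u**2 - 7*y
-n(K(l), -26) = -((1/((-2)*(4 - 2)))**2 - 7*(-26)) = -((-1/2/2)**2 + 182) = -((-1/2*1/2)**2 + 182) = -((-1/4)**2 + 182) = -(1/16 + 182) = -1*2913/16 = -2913/16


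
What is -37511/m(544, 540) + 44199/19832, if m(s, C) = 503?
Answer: -721686055/9975496 ≈ -72.346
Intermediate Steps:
-37511/m(544, 540) + 44199/19832 = -37511/503 + 44199/19832 = -721686055/9975496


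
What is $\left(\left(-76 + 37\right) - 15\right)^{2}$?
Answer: $2916$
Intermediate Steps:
$\left(\left(-76 + 37\right) - 15\right)^{2} = \left(-39 - 15\right)^{2} = \left(-54\right)^{2} = 2916$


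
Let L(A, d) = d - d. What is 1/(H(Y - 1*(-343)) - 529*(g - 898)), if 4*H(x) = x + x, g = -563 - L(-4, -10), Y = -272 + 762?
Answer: 2/1546571 ≈ 1.2932e-6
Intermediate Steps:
L(A, d) = 0
Y = 490
g = -563 (g = -563 - 1*0 = -563 + 0 = -563)
H(x) = x/2 (H(x) = (x + x)/4 = (2*x)/4 = x/2)
1/(H(Y - 1*(-343)) - 529*(g - 898)) = 1/((490 - 1*(-343))/2 - 529*(-563 - 898)) = 1/((490 + 343)/2 - 529*(-1461)) = 1/((½)*833 + 772869) = 1/(833/2 + 772869) = 1/(1546571/2) = 2/1546571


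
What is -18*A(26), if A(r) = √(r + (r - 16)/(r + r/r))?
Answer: -4*√534 ≈ -92.434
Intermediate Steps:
A(r) = √(r + (-16 + r)/(1 + r)) (A(r) = √(r + (-16 + r)/(r + 1)) = √(r + (-16 + r)/(1 + r)))
-18*A(26) = -18*√(-16 + 26 + 26*(1 + 26))/√(1 + 26) = -18*√3*√(-16 + 26 + 26*27)/9 = -18*√3*√(-16 + 26 + 702)/9 = -18*2*√534/9 = -4*√534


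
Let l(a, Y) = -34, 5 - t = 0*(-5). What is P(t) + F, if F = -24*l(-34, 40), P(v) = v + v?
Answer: 826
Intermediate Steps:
t = 5 (t = 5 - 0*(-5) = 5 - 1*0 = 5 + 0 = 5)
P(v) = 2*v
F = 816 (F = -24*(-34) = 816)
P(t) + F = 2*5 + 816 = 10 + 816 = 826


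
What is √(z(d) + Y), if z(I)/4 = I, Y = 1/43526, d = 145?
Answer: 3*√122090821734/43526 ≈ 24.083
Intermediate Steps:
Y = 1/43526 ≈ 2.2975e-5
z(I) = 4*I
√(z(d) + Y) = √(4*145 + 1/43526) = √(580 + 1/43526) = √(25245081/43526) = 3*√122090821734/43526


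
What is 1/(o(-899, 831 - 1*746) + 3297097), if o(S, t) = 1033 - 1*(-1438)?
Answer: 1/3299568 ≈ 3.0307e-7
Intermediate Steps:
o(S, t) = 2471 (o(S, t) = 1033 + 1438 = 2471)
1/(o(-899, 831 - 1*746) + 3297097) = 1/(2471 + 3297097) = 1/3299568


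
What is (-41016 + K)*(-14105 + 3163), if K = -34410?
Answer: 825311292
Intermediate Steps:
(-41016 + K)*(-14105 + 3163) = (-41016 - 34410)*(-14105 + 3163) = -75426*(-10942) = 825311292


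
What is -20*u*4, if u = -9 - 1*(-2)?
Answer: 560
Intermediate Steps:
u = -7 (u = -9 + 2 = -7)
-20*u*4 = -20*(-7)*4 = 140*4 = 560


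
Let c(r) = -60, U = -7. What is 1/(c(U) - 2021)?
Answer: -1/2081 ≈ -0.00048054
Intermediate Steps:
1/(c(U) - 2021) = 1/(-60 - 2021) = 1/(-2081) = -1/2081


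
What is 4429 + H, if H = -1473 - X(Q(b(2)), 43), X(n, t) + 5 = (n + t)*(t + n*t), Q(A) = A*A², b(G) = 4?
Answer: -296104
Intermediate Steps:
Q(A) = A³
X(n, t) = -5 + (n + t)*(t + n*t)
H = -300533 (H = -1473 - (-5 + 43² + 4³*43 + 4³*43² + 43*(4³)²) = -1473 - (-5 + 1849 + 64*43 + 64*1849 + 43*64²) = -1473 - (-5 + 1849 + 2752 + 118336 + 43*4096) = -1473 - (-5 + 1849 + 2752 + 118336 + 176128) = -1473 - 1*299060 = -1473 - 299060 = -300533)
4429 + H = 4429 - 300533 = -296104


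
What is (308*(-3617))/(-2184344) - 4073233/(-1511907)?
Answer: 2645415222701/825631246002 ≈ 3.2041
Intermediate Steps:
(308*(-3617))/(-2184344) - 4073233/(-1511907) = -1114036*(-1/2184344) - 4073233*(-1/1511907) = 278509/546086 + 4073233/1511907 = 2645415222701/825631246002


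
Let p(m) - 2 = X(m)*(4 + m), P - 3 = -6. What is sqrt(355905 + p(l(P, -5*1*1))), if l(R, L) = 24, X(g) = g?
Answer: sqrt(356579) ≈ 597.14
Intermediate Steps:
P = -3 (P = 3 - 6 = -3)
p(m) = 2 + m*(4 + m)
sqrt(355905 + p(l(P, -5*1*1))) = sqrt(355905 + (2 + 24**2 + 4*24)) = sqrt(355905 + (2 + 576 + 96)) = sqrt(355905 + 674) = sqrt(356579)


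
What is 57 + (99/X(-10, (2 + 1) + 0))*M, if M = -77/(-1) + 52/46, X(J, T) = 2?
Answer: 180525/46 ≈ 3924.5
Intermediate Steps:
M = 1797/23 (M = -77*(-1) + 52*(1/46) = 77 + 26/23 = 1797/23 ≈ 78.130)
57 + (99/X(-10, (2 + 1) + 0))*M = 57 + (99/2)*(1797/23) = 57 + 177903/46 = 180525/46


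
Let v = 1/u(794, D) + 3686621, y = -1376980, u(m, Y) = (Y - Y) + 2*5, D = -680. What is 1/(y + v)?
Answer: 10/23096411 ≈ 4.3297e-7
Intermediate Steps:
u(m, Y) = 10 (u(m, Y) = 0 + 10 = 10)
v = 36866211/10 (v = 1/10 + 3686621 = ⅒ + 3686621 = 36866211/10 ≈ 3.6866e+6)
1/(y + v) = 1/(-1376980 + 36866211/10) = 1/(23096411/10) = 10/23096411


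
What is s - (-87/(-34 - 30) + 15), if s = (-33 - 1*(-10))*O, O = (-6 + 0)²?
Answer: -54039/64 ≈ -844.36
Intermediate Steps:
O = 36 (O = (-6)² = 36)
s = -828 (s = (-33 - 1*(-10))*36 = (-33 + 10)*36 = -23*36 = -828)
s - (-87/(-34 - 30) + 15) = -828 - (-87/(-34 - 30) + 15) = -828 - (-87/(-64) + 15) = -828 - (-87*(-1/64) + 15) = -828 - (87/64 + 15) = -828 - 1*1047/64 = -828 - 1047/64 = -54039/64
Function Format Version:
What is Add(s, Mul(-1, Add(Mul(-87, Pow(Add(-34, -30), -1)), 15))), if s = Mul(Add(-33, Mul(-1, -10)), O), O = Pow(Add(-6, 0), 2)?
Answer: Rational(-54039, 64) ≈ -844.36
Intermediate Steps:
O = 36 (O = Pow(-6, 2) = 36)
s = -828 (s = Mul(Add(-33, Mul(-1, -10)), 36) = Mul(Add(-33, 10), 36) = Mul(-23, 36) = -828)
Add(s, Mul(-1, Add(Mul(-87, Pow(Add(-34, -30), -1)), 15))) = Add(-828, Mul(-1, Add(Mul(-87, Pow(Add(-34, -30), -1)), 15))) = Add(-828, Mul(-1, Add(Mul(-87, Pow(-64, -1)), 15))) = Add(-828, Mul(-1, Add(Mul(-87, Rational(-1, 64)), 15))) = Add(-828, Mul(-1, Add(Rational(87, 64), 15))) = Add(-828, Mul(-1, Rational(1047, 64))) = Add(-828, Rational(-1047, 64)) = Rational(-54039, 64)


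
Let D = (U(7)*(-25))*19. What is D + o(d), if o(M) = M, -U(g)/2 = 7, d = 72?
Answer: 6722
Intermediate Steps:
U(g) = -14 (U(g) = -2*7 = -14)
D = 6650 (D = -14*(-25)*19 = 350*19 = 6650)
D + o(d) = 6650 + 72 = 6722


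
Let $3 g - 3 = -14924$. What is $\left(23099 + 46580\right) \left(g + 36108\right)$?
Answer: $\frac{6508227637}{3} \approx 2.1694 \cdot 10^{9}$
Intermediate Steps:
$g = - \frac{14921}{3}$ ($g = 1 + \frac{1}{3} \left(-14924\right) = 1 - \frac{14924}{3} = - \frac{14921}{3} \approx -4973.7$)
$\left(23099 + 46580\right) \left(g + 36108\right) = \left(23099 + 46580\right) \left(- \frac{14921}{3} + 36108\right) = 69679 \cdot \frac{93403}{3} = \frac{6508227637}{3}$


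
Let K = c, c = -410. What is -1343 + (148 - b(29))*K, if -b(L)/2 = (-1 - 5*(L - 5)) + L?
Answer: 13417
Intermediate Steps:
K = -410
b(L) = -48 + 8*L (b(L) = -2*((-1 - 5*(L - 5)) + L) = -2*((-1 - 5*(-5 + L)) + L) = -2*((-1 + (25 - 5*L)) + L) = -2*((24 - 5*L) + L) = -2*(24 - 4*L) = -48 + 8*L)
-1343 + (148 - b(29))*K = -1343 + (148 - (-48 + 8*29))*(-410) = -1343 + (148 - (-48 + 232))*(-410) = -1343 + (148 - 1*184)*(-410) = -1343 + (148 - 184)*(-410) = -1343 - 36*(-410) = -1343 + 14760 = 13417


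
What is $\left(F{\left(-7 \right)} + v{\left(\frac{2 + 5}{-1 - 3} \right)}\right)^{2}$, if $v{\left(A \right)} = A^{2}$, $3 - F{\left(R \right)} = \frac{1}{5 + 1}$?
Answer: $\frac{80089}{2304} \approx 34.761$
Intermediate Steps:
$F{\left(R \right)} = \frac{17}{6}$ ($F{\left(R \right)} = 3 - \frac{1}{5 + 1} = 3 - \frac{1}{6} = \frac{17}{6}$)
$\left(F{\left(-7 \right)} + v{\left(\frac{2 + 5}{-1 - 3} \right)}\right)^{2} = \left(\frac{17}{6} + \left(\frac{2 + 5}{-1 - 3}\right)^{2}\right)^{2} = \left(\frac{17}{6} + \left(\frac{7}{-4}\right)^{2}\right)^{2} = \left(\frac{17}{6} + \left(7 \left(- \frac{1}{4}\right)\right)^{2}\right)^{2} = \left(\frac{17}{6} + \left(- \frac{7}{4}\right)^{2}\right)^{2} = \left(\frac{17}{6} + \frac{49}{16}\right)^{2} = \left(\frac{283}{48}\right)^{2} = \frac{80089}{2304}$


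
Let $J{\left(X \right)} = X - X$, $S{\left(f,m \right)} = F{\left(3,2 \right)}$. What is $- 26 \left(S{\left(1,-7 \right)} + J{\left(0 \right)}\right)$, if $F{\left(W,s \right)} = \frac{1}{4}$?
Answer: $- \frac{13}{2} \approx -6.5$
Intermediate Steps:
$F{\left(W,s \right)} = \frac{1}{4}$
$S{\left(f,m \right)} = \frac{1}{4}$
$J{\left(X \right)} = 0$
$- 26 \left(S{\left(1,-7 \right)} + J{\left(0 \right)}\right) = - 26 \left(\frac{1}{4} + 0\right) = \left(-26\right) \frac{1}{4} = - \frac{13}{2}$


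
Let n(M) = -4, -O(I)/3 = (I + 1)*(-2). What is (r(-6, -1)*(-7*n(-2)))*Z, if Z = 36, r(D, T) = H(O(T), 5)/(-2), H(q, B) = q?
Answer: 0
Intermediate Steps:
O(I) = 6 + 6*I (O(I) = -3*(I + 1)*(-2) = -3*(1 + I)*(-2) = -3*(-2 - 2*I) = 6 + 6*I)
r(D, T) = -3 - 3*T (r(D, T) = (6 + 6*T)/(-2) = (6 + 6*T)*(-1/2) = -3 - 3*T)
(r(-6, -1)*(-7*n(-2)))*Z = ((-3 - 3*(-1))*(-7*(-4)))*36 = ((-3 + 3)*28)*36 = (0*28)*36 = 0*36 = 0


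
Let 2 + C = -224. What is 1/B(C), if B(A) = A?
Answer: -1/226 ≈ -0.0044248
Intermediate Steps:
C = -226 (C = -2 - 224 = -226)
1/B(C) = 1/(-226) = -1/226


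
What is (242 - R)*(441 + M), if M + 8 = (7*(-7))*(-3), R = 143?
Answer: 57420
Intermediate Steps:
M = 139 (M = -8 + (7*(-7))*(-3) = -8 - 49*(-3) = -8 + 147 = 139)
(242 - R)*(441 + M) = (242 - 1*143)*(441 + 139) = (242 - 143)*580 = 99*580 = 57420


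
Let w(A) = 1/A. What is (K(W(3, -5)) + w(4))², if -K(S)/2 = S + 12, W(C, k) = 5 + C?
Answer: 25281/16 ≈ 1580.1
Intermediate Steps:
K(S) = -24 - 2*S (K(S) = -2*(S + 12) = -2*(12 + S) = -24 - 2*S)
(K(W(3, -5)) + w(4))² = ((-24 - 2*(5 + 3)) + 1/4)² = ((-24 - 2*8) + ¼)² = ((-24 - 16) + ¼)² = (-40 + ¼)² = (-159/4)² = 25281/16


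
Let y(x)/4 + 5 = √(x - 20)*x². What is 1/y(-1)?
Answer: -5/184 - I*√21/184 ≈ -0.027174 - 0.024905*I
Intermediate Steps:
y(x) = -20 + 4*x²*√(-20 + x) (y(x) = -20 + 4*(√(x - 20)*x²) = -20 + 4*(√(-20 + x)*x²) = -20 + 4*(x²*√(-20 + x)) = -20 + 4*x²*√(-20 + x))
1/y(-1) = 1/(-20 + 4*(-1)²*√(-20 - 1)) = 1/(-20 + 4*1*√(-21)) = 1/(-20 + 4*1*(I*√21)) = 1/(-20 + 4*I*√21)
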